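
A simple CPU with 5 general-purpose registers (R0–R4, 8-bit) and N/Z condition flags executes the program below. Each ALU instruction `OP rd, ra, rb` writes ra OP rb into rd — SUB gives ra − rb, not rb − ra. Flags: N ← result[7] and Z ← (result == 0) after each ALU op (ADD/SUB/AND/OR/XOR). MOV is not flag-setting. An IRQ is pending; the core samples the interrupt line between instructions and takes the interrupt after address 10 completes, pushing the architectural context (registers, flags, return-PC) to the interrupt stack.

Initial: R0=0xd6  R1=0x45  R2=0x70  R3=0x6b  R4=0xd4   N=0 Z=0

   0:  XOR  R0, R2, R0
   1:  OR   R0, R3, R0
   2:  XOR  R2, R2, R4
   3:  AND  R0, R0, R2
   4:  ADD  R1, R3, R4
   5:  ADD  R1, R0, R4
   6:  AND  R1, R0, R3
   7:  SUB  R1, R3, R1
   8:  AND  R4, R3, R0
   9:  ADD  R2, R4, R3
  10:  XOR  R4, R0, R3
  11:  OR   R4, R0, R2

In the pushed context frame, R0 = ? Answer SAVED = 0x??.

after  0: R0=0xa6 R1=0x45 R2=0x70 R3=0x6b R4=0xd4  N=1 Z=0
after  1: R0=0xef R1=0x45 R2=0x70 R3=0x6b R4=0xd4  N=1 Z=0
after  2: R0=0xef R1=0x45 R2=0xa4 R3=0x6b R4=0xd4  N=1 Z=0
after  3: R0=0xa4 R1=0x45 R2=0xa4 R3=0x6b R4=0xd4  N=1 Z=0
after  4: R0=0xa4 R1=0x3f R2=0xa4 R3=0x6b R4=0xd4  N=0 Z=0
after  5: R0=0xa4 R1=0x78 R2=0xa4 R3=0x6b R4=0xd4  N=0 Z=0
after  6: R0=0xa4 R1=0x20 R2=0xa4 R3=0x6b R4=0xd4  N=0 Z=0
after  7: R0=0xa4 R1=0x4b R2=0xa4 R3=0x6b R4=0xd4  N=0 Z=0
after  8: R0=0xa4 R1=0x4b R2=0xa4 R3=0x6b R4=0x20  N=0 Z=0
after  9: R0=0xa4 R1=0x4b R2=0x8b R3=0x6b R4=0x20  N=1 Z=0
after 10: R0=0xa4 R1=0x4b R2=0x8b R3=0x6b R4=0xcf  N=1 Z=0
-- IRQ taken; context saved, return-PC = 11 --

SAVED = 0xa4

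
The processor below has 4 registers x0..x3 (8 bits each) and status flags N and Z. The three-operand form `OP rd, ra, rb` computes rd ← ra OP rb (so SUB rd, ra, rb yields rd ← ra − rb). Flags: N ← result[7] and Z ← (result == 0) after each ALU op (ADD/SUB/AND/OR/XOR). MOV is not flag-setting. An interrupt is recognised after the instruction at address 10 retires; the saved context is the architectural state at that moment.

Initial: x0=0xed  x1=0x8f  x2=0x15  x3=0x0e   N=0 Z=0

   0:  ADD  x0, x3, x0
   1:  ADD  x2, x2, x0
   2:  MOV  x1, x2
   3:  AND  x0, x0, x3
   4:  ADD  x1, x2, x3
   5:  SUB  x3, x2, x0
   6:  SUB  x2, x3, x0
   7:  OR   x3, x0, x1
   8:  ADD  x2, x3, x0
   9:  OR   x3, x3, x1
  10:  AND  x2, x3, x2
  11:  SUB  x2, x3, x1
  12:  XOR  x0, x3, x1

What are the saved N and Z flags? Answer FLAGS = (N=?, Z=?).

after  0: x0=0xfb x1=0x8f x2=0x15 x3=0x0e  N=1 Z=0
after  1: x0=0xfb x1=0x8f x2=0x10 x3=0x0e  N=0 Z=0
after  2: x0=0xfb x1=0x10 x2=0x10 x3=0x0e  N=0 Z=0
after  3: x0=0x0a x1=0x10 x2=0x10 x3=0x0e  N=0 Z=0
after  4: x0=0x0a x1=0x1e x2=0x10 x3=0x0e  N=0 Z=0
after  5: x0=0x0a x1=0x1e x2=0x10 x3=0x06  N=0 Z=0
after  6: x0=0x0a x1=0x1e x2=0xfc x3=0x06  N=1 Z=0
after  7: x0=0x0a x1=0x1e x2=0xfc x3=0x1e  N=0 Z=0
after  8: x0=0x0a x1=0x1e x2=0x28 x3=0x1e  N=0 Z=0
after  9: x0=0x0a x1=0x1e x2=0x28 x3=0x1e  N=0 Z=0
after 10: x0=0x0a x1=0x1e x2=0x08 x3=0x1e  N=0 Z=0
-- IRQ taken; context saved, return-PC = 11 --

FLAGS = (N=0, Z=0)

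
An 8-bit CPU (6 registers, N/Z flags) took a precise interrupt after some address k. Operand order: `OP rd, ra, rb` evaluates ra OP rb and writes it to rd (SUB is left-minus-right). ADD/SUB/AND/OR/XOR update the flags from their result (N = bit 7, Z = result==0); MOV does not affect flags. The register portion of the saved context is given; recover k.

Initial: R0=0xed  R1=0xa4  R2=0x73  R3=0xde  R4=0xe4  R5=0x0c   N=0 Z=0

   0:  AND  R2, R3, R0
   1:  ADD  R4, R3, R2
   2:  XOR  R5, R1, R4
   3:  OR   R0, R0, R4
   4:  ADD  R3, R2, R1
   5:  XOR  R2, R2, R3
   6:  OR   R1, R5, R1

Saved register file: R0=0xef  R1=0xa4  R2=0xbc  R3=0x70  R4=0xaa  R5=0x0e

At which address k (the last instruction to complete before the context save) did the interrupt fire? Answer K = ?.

after  0: R0=0xed R1=0xa4 R2=0xcc R3=0xde R4=0xe4 R5=0x0c  N=1 Z=0
after  1: R0=0xed R1=0xa4 R2=0xcc R3=0xde R4=0xaa R5=0x0c  N=1 Z=0
after  2: R0=0xed R1=0xa4 R2=0xcc R3=0xde R4=0xaa R5=0x0e  N=0 Z=0
after  3: R0=0xef R1=0xa4 R2=0xcc R3=0xde R4=0xaa R5=0x0e  N=1 Z=0
after  4: R0=0xef R1=0xa4 R2=0xcc R3=0x70 R4=0xaa R5=0x0e  N=0 Z=0
after  5: R0=0xef R1=0xa4 R2=0xbc R3=0x70 R4=0xaa R5=0x0e  N=1 Z=0
-- IRQ taken; context saved, return-PC = 6 --

K = 5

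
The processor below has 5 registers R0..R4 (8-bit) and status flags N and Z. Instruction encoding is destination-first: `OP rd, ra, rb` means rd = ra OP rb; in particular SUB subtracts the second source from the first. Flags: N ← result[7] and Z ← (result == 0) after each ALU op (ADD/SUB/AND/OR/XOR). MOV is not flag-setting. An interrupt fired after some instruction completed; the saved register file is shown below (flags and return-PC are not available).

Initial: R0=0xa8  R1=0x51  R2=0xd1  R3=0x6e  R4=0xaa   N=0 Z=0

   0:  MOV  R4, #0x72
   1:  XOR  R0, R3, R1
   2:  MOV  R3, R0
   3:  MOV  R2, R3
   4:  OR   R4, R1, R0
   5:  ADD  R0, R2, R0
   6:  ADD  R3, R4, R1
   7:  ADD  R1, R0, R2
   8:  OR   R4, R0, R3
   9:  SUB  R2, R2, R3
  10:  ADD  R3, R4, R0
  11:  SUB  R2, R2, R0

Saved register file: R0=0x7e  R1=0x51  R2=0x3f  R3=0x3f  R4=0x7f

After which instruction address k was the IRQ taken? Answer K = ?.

after  0: R0=0xa8 R1=0x51 R2=0xd1 R3=0x6e R4=0x72  N=0 Z=0
after  1: R0=0x3f R1=0x51 R2=0xd1 R3=0x6e R4=0x72  N=0 Z=0
after  2: R0=0x3f R1=0x51 R2=0xd1 R3=0x3f R4=0x72  N=0 Z=0
after  3: R0=0x3f R1=0x51 R2=0x3f R3=0x3f R4=0x72  N=0 Z=0
after  4: R0=0x3f R1=0x51 R2=0x3f R3=0x3f R4=0x7f  N=0 Z=0
after  5: R0=0x7e R1=0x51 R2=0x3f R3=0x3f R4=0x7f  N=0 Z=0
-- IRQ taken; context saved, return-PC = 6 --

K = 5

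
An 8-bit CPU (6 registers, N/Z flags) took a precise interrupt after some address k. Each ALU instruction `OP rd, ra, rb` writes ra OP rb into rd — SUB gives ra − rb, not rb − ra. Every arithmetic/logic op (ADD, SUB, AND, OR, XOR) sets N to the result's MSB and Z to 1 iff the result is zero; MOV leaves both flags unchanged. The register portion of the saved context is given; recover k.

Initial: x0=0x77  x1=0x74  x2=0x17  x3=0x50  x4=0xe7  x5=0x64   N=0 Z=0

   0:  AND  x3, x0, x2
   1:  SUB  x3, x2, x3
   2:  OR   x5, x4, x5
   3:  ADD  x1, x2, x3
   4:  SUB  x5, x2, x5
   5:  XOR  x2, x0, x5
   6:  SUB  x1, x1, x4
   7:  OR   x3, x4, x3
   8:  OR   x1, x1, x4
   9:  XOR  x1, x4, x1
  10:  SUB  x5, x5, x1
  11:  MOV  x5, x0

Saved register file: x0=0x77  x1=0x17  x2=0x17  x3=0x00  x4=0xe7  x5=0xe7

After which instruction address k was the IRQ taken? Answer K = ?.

after  0: x0=0x77 x1=0x74 x2=0x17 x3=0x17 x4=0xe7 x5=0x64  N=0 Z=0
after  1: x0=0x77 x1=0x74 x2=0x17 x3=0x00 x4=0xe7 x5=0x64  N=0 Z=1
after  2: x0=0x77 x1=0x74 x2=0x17 x3=0x00 x4=0xe7 x5=0xe7  N=1 Z=0
after  3: x0=0x77 x1=0x17 x2=0x17 x3=0x00 x4=0xe7 x5=0xe7  N=0 Z=0
-- IRQ taken; context saved, return-PC = 4 --

K = 3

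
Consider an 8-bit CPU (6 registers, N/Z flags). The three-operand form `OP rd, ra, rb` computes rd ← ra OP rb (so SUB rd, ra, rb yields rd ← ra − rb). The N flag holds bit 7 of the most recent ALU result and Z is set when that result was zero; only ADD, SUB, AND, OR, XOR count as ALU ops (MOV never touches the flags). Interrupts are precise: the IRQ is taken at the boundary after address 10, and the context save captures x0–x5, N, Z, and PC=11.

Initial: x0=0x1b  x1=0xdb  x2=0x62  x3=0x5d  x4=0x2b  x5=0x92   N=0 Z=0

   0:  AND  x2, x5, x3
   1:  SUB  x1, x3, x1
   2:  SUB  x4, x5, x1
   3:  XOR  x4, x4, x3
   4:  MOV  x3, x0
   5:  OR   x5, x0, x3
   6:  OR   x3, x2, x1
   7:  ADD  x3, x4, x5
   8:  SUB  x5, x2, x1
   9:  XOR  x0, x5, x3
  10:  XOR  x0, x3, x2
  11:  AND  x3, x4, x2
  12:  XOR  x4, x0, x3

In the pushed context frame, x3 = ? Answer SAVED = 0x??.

SAVED = 0x68

after  0: x0=0x1b x1=0xdb x2=0x10 x3=0x5d x4=0x2b x5=0x92  N=0 Z=0
after  1: x0=0x1b x1=0x82 x2=0x10 x3=0x5d x4=0x2b x5=0x92  N=1 Z=0
after  2: x0=0x1b x1=0x82 x2=0x10 x3=0x5d x4=0x10 x5=0x92  N=0 Z=0
after  3: x0=0x1b x1=0x82 x2=0x10 x3=0x5d x4=0x4d x5=0x92  N=0 Z=0
after  4: x0=0x1b x1=0x82 x2=0x10 x3=0x1b x4=0x4d x5=0x92  N=0 Z=0
after  5: x0=0x1b x1=0x82 x2=0x10 x3=0x1b x4=0x4d x5=0x1b  N=0 Z=0
after  6: x0=0x1b x1=0x82 x2=0x10 x3=0x92 x4=0x4d x5=0x1b  N=1 Z=0
after  7: x0=0x1b x1=0x82 x2=0x10 x3=0x68 x4=0x4d x5=0x1b  N=0 Z=0
after  8: x0=0x1b x1=0x82 x2=0x10 x3=0x68 x4=0x4d x5=0x8e  N=1 Z=0
after  9: x0=0xe6 x1=0x82 x2=0x10 x3=0x68 x4=0x4d x5=0x8e  N=1 Z=0
after 10: x0=0x78 x1=0x82 x2=0x10 x3=0x68 x4=0x4d x5=0x8e  N=0 Z=0
-- IRQ taken; context saved, return-PC = 11 --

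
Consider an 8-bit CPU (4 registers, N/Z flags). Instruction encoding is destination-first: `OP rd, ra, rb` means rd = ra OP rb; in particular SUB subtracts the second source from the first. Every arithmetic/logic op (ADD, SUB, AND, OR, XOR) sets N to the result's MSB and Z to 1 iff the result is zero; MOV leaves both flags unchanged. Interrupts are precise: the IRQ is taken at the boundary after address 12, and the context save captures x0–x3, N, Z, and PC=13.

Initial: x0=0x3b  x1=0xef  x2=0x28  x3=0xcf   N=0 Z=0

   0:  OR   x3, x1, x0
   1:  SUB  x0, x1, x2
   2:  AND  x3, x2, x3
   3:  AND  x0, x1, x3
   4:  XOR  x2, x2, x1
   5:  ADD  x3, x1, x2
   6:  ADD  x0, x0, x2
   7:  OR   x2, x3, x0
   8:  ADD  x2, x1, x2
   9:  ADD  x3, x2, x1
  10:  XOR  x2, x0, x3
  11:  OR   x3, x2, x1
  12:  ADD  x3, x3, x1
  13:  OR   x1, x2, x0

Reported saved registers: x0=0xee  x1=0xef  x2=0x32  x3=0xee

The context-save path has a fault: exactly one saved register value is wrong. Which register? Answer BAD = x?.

after  0: x0=0x3b x1=0xef x2=0x28 x3=0xff  N=1 Z=0
after  1: x0=0xc7 x1=0xef x2=0x28 x3=0xff  N=1 Z=0
after  2: x0=0xc7 x1=0xef x2=0x28 x3=0x28  N=0 Z=0
after  3: x0=0x28 x1=0xef x2=0x28 x3=0x28  N=0 Z=0
after  4: x0=0x28 x1=0xef x2=0xc7 x3=0x28  N=1 Z=0
after  5: x0=0x28 x1=0xef x2=0xc7 x3=0xb6  N=1 Z=0
after  6: x0=0xef x1=0xef x2=0xc7 x3=0xb6  N=1 Z=0
after  7: x0=0xef x1=0xef x2=0xff x3=0xb6  N=1 Z=0
after  8: x0=0xef x1=0xef x2=0xee x3=0xb6  N=1 Z=0
after  9: x0=0xef x1=0xef x2=0xee x3=0xdd  N=1 Z=0
after 10: x0=0xef x1=0xef x2=0x32 x3=0xdd  N=0 Z=0
after 11: x0=0xef x1=0xef x2=0x32 x3=0xff  N=1 Z=0
after 12: x0=0xef x1=0xef x2=0x32 x3=0xee  N=1 Z=0
-- IRQ taken; context saved, return-PC = 13 --
mismatch: x0: reported 0xee vs actual 0xef

BAD = x0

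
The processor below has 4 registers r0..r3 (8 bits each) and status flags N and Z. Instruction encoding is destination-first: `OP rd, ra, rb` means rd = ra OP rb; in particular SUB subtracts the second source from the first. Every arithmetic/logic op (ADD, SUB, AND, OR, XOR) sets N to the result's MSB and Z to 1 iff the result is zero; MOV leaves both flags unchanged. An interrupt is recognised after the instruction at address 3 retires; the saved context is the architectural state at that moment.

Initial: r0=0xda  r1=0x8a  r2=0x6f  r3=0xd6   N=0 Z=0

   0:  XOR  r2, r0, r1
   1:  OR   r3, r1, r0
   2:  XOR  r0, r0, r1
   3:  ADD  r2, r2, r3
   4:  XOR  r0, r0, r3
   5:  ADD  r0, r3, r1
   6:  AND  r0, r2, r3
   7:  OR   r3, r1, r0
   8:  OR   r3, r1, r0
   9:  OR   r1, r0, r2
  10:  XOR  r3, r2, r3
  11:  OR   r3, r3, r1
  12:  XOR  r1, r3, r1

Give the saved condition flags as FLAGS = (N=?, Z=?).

FLAGS = (N=0, Z=0)

after  0: r0=0xda r1=0x8a r2=0x50 r3=0xd6  N=0 Z=0
after  1: r0=0xda r1=0x8a r2=0x50 r3=0xda  N=1 Z=0
after  2: r0=0x50 r1=0x8a r2=0x50 r3=0xda  N=0 Z=0
after  3: r0=0x50 r1=0x8a r2=0x2a r3=0xda  N=0 Z=0
-- IRQ taken; context saved, return-PC = 4 --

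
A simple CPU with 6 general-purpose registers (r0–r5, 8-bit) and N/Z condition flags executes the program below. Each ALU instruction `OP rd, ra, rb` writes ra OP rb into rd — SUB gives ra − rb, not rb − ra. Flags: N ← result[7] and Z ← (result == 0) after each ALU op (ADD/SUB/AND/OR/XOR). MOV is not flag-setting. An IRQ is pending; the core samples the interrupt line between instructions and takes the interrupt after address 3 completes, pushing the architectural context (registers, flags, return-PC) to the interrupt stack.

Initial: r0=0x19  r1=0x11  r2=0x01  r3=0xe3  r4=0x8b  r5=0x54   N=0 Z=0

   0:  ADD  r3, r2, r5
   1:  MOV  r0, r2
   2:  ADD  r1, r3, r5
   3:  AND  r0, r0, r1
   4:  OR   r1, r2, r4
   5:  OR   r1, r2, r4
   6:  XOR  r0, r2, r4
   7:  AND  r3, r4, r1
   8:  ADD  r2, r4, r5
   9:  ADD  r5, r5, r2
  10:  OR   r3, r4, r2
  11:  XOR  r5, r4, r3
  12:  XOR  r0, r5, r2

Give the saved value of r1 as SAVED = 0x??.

SAVED = 0xa9

after  0: r0=0x19 r1=0x11 r2=0x01 r3=0x55 r4=0x8b r5=0x54  N=0 Z=0
after  1: r0=0x01 r1=0x11 r2=0x01 r3=0x55 r4=0x8b r5=0x54  N=0 Z=0
after  2: r0=0x01 r1=0xa9 r2=0x01 r3=0x55 r4=0x8b r5=0x54  N=1 Z=0
after  3: r0=0x01 r1=0xa9 r2=0x01 r3=0x55 r4=0x8b r5=0x54  N=0 Z=0
-- IRQ taken; context saved, return-PC = 4 --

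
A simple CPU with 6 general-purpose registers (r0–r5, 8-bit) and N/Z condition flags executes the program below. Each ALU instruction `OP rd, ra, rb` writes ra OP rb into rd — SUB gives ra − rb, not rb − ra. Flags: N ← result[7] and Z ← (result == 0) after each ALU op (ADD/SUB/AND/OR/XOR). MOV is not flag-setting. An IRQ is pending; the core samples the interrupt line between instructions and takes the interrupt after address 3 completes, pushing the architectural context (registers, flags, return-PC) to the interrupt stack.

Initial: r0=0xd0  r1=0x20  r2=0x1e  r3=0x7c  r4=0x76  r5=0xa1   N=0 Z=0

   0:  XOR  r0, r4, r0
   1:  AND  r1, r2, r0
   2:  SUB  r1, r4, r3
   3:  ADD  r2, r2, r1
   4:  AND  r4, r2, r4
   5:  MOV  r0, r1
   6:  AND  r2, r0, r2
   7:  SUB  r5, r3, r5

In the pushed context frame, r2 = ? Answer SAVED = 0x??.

after  0: r0=0xa6 r1=0x20 r2=0x1e r3=0x7c r4=0x76 r5=0xa1  N=1 Z=0
after  1: r0=0xa6 r1=0x06 r2=0x1e r3=0x7c r4=0x76 r5=0xa1  N=0 Z=0
after  2: r0=0xa6 r1=0xfa r2=0x1e r3=0x7c r4=0x76 r5=0xa1  N=1 Z=0
after  3: r0=0xa6 r1=0xfa r2=0x18 r3=0x7c r4=0x76 r5=0xa1  N=0 Z=0
-- IRQ taken; context saved, return-PC = 4 --

SAVED = 0x18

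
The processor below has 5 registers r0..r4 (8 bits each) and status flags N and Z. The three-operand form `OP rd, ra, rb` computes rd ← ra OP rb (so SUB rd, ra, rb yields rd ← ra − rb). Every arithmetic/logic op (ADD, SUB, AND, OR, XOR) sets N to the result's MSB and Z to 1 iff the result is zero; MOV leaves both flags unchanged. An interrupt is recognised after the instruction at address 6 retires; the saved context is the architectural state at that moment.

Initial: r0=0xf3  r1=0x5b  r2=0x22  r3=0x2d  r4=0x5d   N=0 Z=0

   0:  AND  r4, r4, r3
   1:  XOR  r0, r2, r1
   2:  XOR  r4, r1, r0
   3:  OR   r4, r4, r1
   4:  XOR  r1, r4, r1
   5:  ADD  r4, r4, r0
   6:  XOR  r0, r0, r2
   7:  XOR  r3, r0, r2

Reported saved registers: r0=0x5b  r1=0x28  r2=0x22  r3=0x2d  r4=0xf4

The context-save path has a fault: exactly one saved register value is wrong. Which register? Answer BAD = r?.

BAD = r1

after  0: r0=0xf3 r1=0x5b r2=0x22 r3=0x2d r4=0x0d  N=0 Z=0
after  1: r0=0x79 r1=0x5b r2=0x22 r3=0x2d r4=0x0d  N=0 Z=0
after  2: r0=0x79 r1=0x5b r2=0x22 r3=0x2d r4=0x22  N=0 Z=0
after  3: r0=0x79 r1=0x5b r2=0x22 r3=0x2d r4=0x7b  N=0 Z=0
after  4: r0=0x79 r1=0x20 r2=0x22 r3=0x2d r4=0x7b  N=0 Z=0
after  5: r0=0x79 r1=0x20 r2=0x22 r3=0x2d r4=0xf4  N=1 Z=0
after  6: r0=0x5b r1=0x20 r2=0x22 r3=0x2d r4=0xf4  N=0 Z=0
-- IRQ taken; context saved, return-PC = 7 --
mismatch: r1: reported 0x28 vs actual 0x20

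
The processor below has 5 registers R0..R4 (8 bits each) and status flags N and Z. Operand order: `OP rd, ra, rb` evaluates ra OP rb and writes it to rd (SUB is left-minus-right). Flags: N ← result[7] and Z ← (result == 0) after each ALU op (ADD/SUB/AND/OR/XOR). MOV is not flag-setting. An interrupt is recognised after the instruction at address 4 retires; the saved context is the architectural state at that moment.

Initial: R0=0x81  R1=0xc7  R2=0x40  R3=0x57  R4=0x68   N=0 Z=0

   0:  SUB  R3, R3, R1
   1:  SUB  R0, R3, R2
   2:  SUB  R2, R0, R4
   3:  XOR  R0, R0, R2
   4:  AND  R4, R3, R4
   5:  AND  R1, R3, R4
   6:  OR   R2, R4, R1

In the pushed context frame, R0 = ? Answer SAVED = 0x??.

after  0: R0=0x81 R1=0xc7 R2=0x40 R3=0x90 R4=0x68  N=1 Z=0
after  1: R0=0x50 R1=0xc7 R2=0x40 R3=0x90 R4=0x68  N=0 Z=0
after  2: R0=0x50 R1=0xc7 R2=0xe8 R3=0x90 R4=0x68  N=1 Z=0
after  3: R0=0xb8 R1=0xc7 R2=0xe8 R3=0x90 R4=0x68  N=1 Z=0
after  4: R0=0xb8 R1=0xc7 R2=0xe8 R3=0x90 R4=0x00  N=0 Z=1
-- IRQ taken; context saved, return-PC = 5 --

SAVED = 0xb8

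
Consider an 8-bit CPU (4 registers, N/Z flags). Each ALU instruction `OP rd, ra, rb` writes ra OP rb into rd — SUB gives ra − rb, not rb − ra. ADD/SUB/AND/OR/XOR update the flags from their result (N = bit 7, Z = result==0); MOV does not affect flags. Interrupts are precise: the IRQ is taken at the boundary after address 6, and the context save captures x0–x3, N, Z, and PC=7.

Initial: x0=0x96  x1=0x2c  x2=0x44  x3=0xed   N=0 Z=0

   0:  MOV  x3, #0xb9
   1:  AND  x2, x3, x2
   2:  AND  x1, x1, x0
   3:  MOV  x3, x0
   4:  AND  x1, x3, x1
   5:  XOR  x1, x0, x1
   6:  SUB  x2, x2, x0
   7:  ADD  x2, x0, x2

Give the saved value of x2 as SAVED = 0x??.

SAVED = 0x6a

after  0: x0=0x96 x1=0x2c x2=0x44 x3=0xb9  N=0 Z=0
after  1: x0=0x96 x1=0x2c x2=0x00 x3=0xb9  N=0 Z=1
after  2: x0=0x96 x1=0x04 x2=0x00 x3=0xb9  N=0 Z=0
after  3: x0=0x96 x1=0x04 x2=0x00 x3=0x96  N=0 Z=0
after  4: x0=0x96 x1=0x04 x2=0x00 x3=0x96  N=0 Z=0
after  5: x0=0x96 x1=0x92 x2=0x00 x3=0x96  N=1 Z=0
after  6: x0=0x96 x1=0x92 x2=0x6a x3=0x96  N=0 Z=0
-- IRQ taken; context saved, return-PC = 7 --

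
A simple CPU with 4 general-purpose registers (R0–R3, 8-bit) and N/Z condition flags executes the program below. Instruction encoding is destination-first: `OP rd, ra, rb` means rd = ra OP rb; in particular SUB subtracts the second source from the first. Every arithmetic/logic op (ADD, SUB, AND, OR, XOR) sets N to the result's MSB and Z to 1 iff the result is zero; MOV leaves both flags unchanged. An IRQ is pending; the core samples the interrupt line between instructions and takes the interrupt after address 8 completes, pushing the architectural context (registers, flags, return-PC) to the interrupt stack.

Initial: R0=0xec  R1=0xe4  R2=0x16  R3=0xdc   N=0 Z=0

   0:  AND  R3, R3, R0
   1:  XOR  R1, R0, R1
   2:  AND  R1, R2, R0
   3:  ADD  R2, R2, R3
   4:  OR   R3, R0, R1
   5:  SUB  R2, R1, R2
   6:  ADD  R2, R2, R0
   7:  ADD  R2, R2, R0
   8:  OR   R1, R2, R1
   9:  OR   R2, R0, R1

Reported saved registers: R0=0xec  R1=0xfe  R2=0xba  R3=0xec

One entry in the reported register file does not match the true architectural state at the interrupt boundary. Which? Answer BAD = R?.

BAD = R2

after  0: R0=0xec R1=0xe4 R2=0x16 R3=0xcc  N=1 Z=0
after  1: R0=0xec R1=0x08 R2=0x16 R3=0xcc  N=0 Z=0
after  2: R0=0xec R1=0x04 R2=0x16 R3=0xcc  N=0 Z=0
after  3: R0=0xec R1=0x04 R2=0xe2 R3=0xcc  N=1 Z=0
after  4: R0=0xec R1=0x04 R2=0xe2 R3=0xec  N=1 Z=0
after  5: R0=0xec R1=0x04 R2=0x22 R3=0xec  N=0 Z=0
after  6: R0=0xec R1=0x04 R2=0x0e R3=0xec  N=0 Z=0
after  7: R0=0xec R1=0x04 R2=0xfa R3=0xec  N=1 Z=0
after  8: R0=0xec R1=0xfe R2=0xfa R3=0xec  N=1 Z=0
-- IRQ taken; context saved, return-PC = 9 --
mismatch: R2: reported 0xba vs actual 0xfa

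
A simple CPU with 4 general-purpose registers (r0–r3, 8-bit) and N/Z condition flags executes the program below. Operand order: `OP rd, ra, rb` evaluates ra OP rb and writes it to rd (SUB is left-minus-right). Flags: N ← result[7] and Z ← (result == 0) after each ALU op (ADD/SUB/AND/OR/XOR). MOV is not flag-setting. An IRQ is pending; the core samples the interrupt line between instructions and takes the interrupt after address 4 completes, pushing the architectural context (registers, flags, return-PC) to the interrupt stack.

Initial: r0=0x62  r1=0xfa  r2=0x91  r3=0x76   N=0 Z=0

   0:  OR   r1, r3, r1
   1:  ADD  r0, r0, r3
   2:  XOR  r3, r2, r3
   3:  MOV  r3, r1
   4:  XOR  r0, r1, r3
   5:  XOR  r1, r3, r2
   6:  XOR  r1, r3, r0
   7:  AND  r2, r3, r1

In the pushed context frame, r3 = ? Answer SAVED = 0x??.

SAVED = 0xfe

after  0: r0=0x62 r1=0xfe r2=0x91 r3=0x76  N=1 Z=0
after  1: r0=0xd8 r1=0xfe r2=0x91 r3=0x76  N=1 Z=0
after  2: r0=0xd8 r1=0xfe r2=0x91 r3=0xe7  N=1 Z=0
after  3: r0=0xd8 r1=0xfe r2=0x91 r3=0xfe  N=1 Z=0
after  4: r0=0x00 r1=0xfe r2=0x91 r3=0xfe  N=0 Z=1
-- IRQ taken; context saved, return-PC = 5 --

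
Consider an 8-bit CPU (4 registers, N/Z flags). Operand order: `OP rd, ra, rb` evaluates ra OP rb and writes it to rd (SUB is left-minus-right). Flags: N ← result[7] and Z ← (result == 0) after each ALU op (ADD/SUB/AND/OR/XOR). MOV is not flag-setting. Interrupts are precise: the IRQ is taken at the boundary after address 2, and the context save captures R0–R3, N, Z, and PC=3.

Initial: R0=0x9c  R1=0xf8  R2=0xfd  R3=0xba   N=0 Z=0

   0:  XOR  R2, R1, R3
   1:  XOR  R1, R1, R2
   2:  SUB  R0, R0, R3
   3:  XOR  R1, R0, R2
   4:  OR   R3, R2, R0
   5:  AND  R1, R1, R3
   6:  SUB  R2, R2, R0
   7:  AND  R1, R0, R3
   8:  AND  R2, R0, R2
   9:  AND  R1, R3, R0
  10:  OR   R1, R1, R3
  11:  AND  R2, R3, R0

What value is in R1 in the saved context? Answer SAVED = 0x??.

after  0: R0=0x9c R1=0xf8 R2=0x42 R3=0xba  N=0 Z=0
after  1: R0=0x9c R1=0xba R2=0x42 R3=0xba  N=1 Z=0
after  2: R0=0xe2 R1=0xba R2=0x42 R3=0xba  N=1 Z=0
-- IRQ taken; context saved, return-PC = 3 --

SAVED = 0xba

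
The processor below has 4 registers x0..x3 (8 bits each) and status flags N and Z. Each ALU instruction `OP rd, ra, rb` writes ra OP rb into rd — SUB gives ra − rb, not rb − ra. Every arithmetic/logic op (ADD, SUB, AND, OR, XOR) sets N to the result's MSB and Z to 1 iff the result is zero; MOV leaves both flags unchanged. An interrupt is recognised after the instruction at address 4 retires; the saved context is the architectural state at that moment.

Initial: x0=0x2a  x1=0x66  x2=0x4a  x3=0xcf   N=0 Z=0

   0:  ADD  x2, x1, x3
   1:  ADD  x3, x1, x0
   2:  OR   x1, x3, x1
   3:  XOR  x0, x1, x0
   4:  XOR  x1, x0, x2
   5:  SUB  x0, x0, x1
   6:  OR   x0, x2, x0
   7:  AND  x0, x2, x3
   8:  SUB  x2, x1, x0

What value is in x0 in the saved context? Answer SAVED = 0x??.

SAVED = 0xdc

after  0: x0=0x2a x1=0x66 x2=0x35 x3=0xcf  N=0 Z=0
after  1: x0=0x2a x1=0x66 x2=0x35 x3=0x90  N=1 Z=0
after  2: x0=0x2a x1=0xf6 x2=0x35 x3=0x90  N=1 Z=0
after  3: x0=0xdc x1=0xf6 x2=0x35 x3=0x90  N=1 Z=0
after  4: x0=0xdc x1=0xe9 x2=0x35 x3=0x90  N=1 Z=0
-- IRQ taken; context saved, return-PC = 5 --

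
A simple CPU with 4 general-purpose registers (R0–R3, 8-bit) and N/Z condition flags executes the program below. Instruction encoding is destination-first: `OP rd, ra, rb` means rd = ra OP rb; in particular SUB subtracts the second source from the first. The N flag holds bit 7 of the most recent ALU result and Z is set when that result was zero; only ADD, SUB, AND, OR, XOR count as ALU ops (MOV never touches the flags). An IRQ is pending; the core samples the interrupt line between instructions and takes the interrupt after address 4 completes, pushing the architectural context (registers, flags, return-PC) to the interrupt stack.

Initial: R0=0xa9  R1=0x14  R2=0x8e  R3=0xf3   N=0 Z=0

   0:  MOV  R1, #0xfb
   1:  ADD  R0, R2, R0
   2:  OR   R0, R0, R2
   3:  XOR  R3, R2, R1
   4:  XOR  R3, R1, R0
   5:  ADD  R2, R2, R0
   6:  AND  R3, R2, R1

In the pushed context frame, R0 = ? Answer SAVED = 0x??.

after  0: R0=0xa9 R1=0xfb R2=0x8e R3=0xf3  N=0 Z=0
after  1: R0=0x37 R1=0xfb R2=0x8e R3=0xf3  N=0 Z=0
after  2: R0=0xbf R1=0xfb R2=0x8e R3=0xf3  N=1 Z=0
after  3: R0=0xbf R1=0xfb R2=0x8e R3=0x75  N=0 Z=0
after  4: R0=0xbf R1=0xfb R2=0x8e R3=0x44  N=0 Z=0
-- IRQ taken; context saved, return-PC = 5 --

SAVED = 0xbf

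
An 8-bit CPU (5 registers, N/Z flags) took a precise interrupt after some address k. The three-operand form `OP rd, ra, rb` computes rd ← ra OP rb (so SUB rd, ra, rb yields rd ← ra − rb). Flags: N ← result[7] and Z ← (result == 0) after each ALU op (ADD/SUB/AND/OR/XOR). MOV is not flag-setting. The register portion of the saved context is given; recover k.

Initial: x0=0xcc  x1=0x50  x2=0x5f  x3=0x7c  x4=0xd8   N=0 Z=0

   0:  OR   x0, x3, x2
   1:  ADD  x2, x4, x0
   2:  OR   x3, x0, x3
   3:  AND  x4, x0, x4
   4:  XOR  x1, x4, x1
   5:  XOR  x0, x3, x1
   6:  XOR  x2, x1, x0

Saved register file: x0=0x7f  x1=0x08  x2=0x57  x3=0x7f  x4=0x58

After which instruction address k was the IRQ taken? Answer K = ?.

after  0: x0=0x7f x1=0x50 x2=0x5f x3=0x7c x4=0xd8  N=0 Z=0
after  1: x0=0x7f x1=0x50 x2=0x57 x3=0x7c x4=0xd8  N=0 Z=0
after  2: x0=0x7f x1=0x50 x2=0x57 x3=0x7f x4=0xd8  N=0 Z=0
after  3: x0=0x7f x1=0x50 x2=0x57 x3=0x7f x4=0x58  N=0 Z=0
after  4: x0=0x7f x1=0x08 x2=0x57 x3=0x7f x4=0x58  N=0 Z=0
-- IRQ taken; context saved, return-PC = 5 --

K = 4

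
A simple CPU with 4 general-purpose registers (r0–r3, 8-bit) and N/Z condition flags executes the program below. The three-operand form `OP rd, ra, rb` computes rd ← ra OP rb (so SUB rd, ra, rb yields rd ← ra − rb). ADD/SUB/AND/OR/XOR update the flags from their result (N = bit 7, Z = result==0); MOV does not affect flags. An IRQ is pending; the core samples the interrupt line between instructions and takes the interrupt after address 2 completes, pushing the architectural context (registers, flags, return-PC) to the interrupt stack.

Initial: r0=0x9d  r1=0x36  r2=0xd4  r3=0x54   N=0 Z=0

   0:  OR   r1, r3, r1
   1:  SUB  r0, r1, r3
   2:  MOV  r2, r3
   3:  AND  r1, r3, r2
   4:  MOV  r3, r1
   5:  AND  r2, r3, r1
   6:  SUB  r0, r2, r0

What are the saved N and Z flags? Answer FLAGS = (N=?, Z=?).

after  0: r0=0x9d r1=0x76 r2=0xd4 r3=0x54  N=0 Z=0
after  1: r0=0x22 r1=0x76 r2=0xd4 r3=0x54  N=0 Z=0
after  2: r0=0x22 r1=0x76 r2=0x54 r3=0x54  N=0 Z=0
-- IRQ taken; context saved, return-PC = 3 --

FLAGS = (N=0, Z=0)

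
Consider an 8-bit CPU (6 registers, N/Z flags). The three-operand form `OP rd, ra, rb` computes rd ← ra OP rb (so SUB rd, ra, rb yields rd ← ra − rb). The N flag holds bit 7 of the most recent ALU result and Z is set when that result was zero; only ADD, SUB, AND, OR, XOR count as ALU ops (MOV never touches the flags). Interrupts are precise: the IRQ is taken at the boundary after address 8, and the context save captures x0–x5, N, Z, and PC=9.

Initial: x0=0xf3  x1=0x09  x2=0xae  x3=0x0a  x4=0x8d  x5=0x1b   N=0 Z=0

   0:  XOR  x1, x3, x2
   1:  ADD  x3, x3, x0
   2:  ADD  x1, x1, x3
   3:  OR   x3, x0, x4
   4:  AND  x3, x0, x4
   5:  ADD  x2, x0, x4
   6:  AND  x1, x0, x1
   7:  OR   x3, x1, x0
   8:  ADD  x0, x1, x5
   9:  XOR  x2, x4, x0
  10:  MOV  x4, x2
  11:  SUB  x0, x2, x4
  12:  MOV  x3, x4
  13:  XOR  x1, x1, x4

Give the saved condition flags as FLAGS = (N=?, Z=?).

FLAGS = (N=1, Z=0)

after  0: x0=0xf3 x1=0xa4 x2=0xae x3=0x0a x4=0x8d x5=0x1b  N=1 Z=0
after  1: x0=0xf3 x1=0xa4 x2=0xae x3=0xfd x4=0x8d x5=0x1b  N=1 Z=0
after  2: x0=0xf3 x1=0xa1 x2=0xae x3=0xfd x4=0x8d x5=0x1b  N=1 Z=0
after  3: x0=0xf3 x1=0xa1 x2=0xae x3=0xff x4=0x8d x5=0x1b  N=1 Z=0
after  4: x0=0xf3 x1=0xa1 x2=0xae x3=0x81 x4=0x8d x5=0x1b  N=1 Z=0
after  5: x0=0xf3 x1=0xa1 x2=0x80 x3=0x81 x4=0x8d x5=0x1b  N=1 Z=0
after  6: x0=0xf3 x1=0xa1 x2=0x80 x3=0x81 x4=0x8d x5=0x1b  N=1 Z=0
after  7: x0=0xf3 x1=0xa1 x2=0x80 x3=0xf3 x4=0x8d x5=0x1b  N=1 Z=0
after  8: x0=0xbc x1=0xa1 x2=0x80 x3=0xf3 x4=0x8d x5=0x1b  N=1 Z=0
-- IRQ taken; context saved, return-PC = 9 --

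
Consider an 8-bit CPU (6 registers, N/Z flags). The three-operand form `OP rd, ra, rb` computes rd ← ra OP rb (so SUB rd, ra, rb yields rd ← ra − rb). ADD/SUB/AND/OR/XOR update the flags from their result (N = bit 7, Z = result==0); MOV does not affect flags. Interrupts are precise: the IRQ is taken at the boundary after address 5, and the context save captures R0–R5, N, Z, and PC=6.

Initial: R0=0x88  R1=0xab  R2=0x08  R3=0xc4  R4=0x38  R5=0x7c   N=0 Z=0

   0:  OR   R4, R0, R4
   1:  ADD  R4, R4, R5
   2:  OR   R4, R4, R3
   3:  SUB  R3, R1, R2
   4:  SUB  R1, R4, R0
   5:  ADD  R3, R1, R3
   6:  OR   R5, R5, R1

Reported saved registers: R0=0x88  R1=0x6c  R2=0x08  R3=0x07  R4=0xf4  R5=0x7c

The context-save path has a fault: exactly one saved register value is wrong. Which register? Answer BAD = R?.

after  0: R0=0x88 R1=0xab R2=0x08 R3=0xc4 R4=0xb8 R5=0x7c  N=1 Z=0
after  1: R0=0x88 R1=0xab R2=0x08 R3=0xc4 R4=0x34 R5=0x7c  N=0 Z=0
after  2: R0=0x88 R1=0xab R2=0x08 R3=0xc4 R4=0xf4 R5=0x7c  N=1 Z=0
after  3: R0=0x88 R1=0xab R2=0x08 R3=0xa3 R4=0xf4 R5=0x7c  N=1 Z=0
after  4: R0=0x88 R1=0x6c R2=0x08 R3=0xa3 R4=0xf4 R5=0x7c  N=0 Z=0
after  5: R0=0x88 R1=0x6c R2=0x08 R3=0x0f R4=0xf4 R5=0x7c  N=0 Z=0
-- IRQ taken; context saved, return-PC = 6 --
mismatch: R3: reported 0x07 vs actual 0x0f

BAD = R3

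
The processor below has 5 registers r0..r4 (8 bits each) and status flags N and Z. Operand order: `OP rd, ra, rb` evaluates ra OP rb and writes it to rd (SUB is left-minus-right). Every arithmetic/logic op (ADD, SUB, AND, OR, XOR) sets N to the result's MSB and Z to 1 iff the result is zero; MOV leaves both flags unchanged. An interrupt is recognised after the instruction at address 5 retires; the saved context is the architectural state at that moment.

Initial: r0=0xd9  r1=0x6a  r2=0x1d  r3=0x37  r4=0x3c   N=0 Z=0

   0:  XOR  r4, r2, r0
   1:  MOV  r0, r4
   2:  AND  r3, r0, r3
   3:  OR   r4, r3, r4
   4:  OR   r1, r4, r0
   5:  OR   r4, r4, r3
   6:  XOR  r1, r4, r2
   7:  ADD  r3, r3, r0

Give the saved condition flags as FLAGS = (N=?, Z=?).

after  0: r0=0xd9 r1=0x6a r2=0x1d r3=0x37 r4=0xc4  N=1 Z=0
after  1: r0=0xc4 r1=0x6a r2=0x1d r3=0x37 r4=0xc4  N=1 Z=0
after  2: r0=0xc4 r1=0x6a r2=0x1d r3=0x04 r4=0xc4  N=0 Z=0
after  3: r0=0xc4 r1=0x6a r2=0x1d r3=0x04 r4=0xc4  N=1 Z=0
after  4: r0=0xc4 r1=0xc4 r2=0x1d r3=0x04 r4=0xc4  N=1 Z=0
after  5: r0=0xc4 r1=0xc4 r2=0x1d r3=0x04 r4=0xc4  N=1 Z=0
-- IRQ taken; context saved, return-PC = 6 --

FLAGS = (N=1, Z=0)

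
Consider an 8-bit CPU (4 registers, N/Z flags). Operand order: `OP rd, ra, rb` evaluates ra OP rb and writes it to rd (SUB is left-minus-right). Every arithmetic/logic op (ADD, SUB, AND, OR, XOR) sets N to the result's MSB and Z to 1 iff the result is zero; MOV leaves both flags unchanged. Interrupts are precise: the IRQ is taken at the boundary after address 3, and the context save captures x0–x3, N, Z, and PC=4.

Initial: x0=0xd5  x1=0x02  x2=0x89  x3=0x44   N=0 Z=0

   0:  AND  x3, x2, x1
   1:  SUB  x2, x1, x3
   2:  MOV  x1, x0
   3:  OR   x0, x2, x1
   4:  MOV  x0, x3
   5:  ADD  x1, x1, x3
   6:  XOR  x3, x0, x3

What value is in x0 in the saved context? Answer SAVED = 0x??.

SAVED = 0xd7

after  0: x0=0xd5 x1=0x02 x2=0x89 x3=0x00  N=0 Z=1
after  1: x0=0xd5 x1=0x02 x2=0x02 x3=0x00  N=0 Z=0
after  2: x0=0xd5 x1=0xd5 x2=0x02 x3=0x00  N=0 Z=0
after  3: x0=0xd7 x1=0xd5 x2=0x02 x3=0x00  N=1 Z=0
-- IRQ taken; context saved, return-PC = 4 --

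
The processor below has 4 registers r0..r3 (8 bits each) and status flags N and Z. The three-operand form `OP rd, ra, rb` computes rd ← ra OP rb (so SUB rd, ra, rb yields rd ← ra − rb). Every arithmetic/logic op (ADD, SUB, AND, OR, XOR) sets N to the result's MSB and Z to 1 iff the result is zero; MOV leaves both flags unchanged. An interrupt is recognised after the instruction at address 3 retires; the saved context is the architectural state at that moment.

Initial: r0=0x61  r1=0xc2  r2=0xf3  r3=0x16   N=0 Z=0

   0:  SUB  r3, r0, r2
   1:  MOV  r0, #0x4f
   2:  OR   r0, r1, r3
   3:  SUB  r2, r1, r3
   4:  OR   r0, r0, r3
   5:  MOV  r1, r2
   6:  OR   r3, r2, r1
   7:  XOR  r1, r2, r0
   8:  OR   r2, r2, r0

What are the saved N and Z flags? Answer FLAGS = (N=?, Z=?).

FLAGS = (N=0, Z=0)

after  0: r0=0x61 r1=0xc2 r2=0xf3 r3=0x6e  N=0 Z=0
after  1: r0=0x4f r1=0xc2 r2=0xf3 r3=0x6e  N=0 Z=0
after  2: r0=0xee r1=0xc2 r2=0xf3 r3=0x6e  N=1 Z=0
after  3: r0=0xee r1=0xc2 r2=0x54 r3=0x6e  N=0 Z=0
-- IRQ taken; context saved, return-PC = 4 --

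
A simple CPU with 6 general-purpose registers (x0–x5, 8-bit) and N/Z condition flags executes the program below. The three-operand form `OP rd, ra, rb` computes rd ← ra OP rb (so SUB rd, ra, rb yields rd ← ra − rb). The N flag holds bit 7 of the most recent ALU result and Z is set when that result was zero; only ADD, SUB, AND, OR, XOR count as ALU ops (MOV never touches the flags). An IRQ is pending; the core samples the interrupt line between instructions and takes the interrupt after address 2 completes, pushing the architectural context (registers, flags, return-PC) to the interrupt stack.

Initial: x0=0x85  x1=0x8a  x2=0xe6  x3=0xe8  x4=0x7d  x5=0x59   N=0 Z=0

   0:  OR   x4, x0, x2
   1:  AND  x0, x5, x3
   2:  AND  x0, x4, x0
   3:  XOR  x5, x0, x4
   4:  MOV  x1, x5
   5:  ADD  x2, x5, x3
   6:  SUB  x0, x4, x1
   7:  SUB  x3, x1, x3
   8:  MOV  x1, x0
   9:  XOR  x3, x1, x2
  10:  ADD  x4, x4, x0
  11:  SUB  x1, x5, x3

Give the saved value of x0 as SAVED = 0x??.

SAVED = 0x40

after  0: x0=0x85 x1=0x8a x2=0xe6 x3=0xe8 x4=0xe7 x5=0x59  N=1 Z=0
after  1: x0=0x48 x1=0x8a x2=0xe6 x3=0xe8 x4=0xe7 x5=0x59  N=0 Z=0
after  2: x0=0x40 x1=0x8a x2=0xe6 x3=0xe8 x4=0xe7 x5=0x59  N=0 Z=0
-- IRQ taken; context saved, return-PC = 3 --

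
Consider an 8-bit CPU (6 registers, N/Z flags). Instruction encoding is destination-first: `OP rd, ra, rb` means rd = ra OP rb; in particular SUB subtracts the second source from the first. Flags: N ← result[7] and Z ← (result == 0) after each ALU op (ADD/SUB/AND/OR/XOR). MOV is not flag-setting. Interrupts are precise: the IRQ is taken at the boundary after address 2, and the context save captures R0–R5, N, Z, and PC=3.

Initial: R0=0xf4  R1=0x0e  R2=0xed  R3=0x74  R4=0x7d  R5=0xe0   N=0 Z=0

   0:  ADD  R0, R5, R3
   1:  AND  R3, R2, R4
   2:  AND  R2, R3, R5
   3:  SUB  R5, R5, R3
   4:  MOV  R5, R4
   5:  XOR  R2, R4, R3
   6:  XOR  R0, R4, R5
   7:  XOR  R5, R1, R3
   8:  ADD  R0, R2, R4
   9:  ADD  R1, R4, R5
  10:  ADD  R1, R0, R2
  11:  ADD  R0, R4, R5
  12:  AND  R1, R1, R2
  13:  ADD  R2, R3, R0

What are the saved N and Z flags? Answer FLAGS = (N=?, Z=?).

after  0: R0=0x54 R1=0x0e R2=0xed R3=0x74 R4=0x7d R5=0xe0  N=0 Z=0
after  1: R0=0x54 R1=0x0e R2=0xed R3=0x6d R4=0x7d R5=0xe0  N=0 Z=0
after  2: R0=0x54 R1=0x0e R2=0x60 R3=0x6d R4=0x7d R5=0xe0  N=0 Z=0
-- IRQ taken; context saved, return-PC = 3 --

FLAGS = (N=0, Z=0)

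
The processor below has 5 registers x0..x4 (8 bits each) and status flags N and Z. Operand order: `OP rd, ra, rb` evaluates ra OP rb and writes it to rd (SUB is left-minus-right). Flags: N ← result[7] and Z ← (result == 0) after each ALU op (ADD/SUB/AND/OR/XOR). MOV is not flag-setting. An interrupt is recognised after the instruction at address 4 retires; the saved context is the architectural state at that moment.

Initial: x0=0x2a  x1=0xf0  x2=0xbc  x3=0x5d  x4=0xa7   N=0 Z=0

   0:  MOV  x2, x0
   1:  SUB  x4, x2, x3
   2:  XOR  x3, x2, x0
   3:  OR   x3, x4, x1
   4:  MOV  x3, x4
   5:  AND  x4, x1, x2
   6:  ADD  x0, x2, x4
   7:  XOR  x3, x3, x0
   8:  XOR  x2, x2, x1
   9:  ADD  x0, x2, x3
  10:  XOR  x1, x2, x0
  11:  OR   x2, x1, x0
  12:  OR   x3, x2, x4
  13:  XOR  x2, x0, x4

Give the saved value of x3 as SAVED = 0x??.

SAVED = 0xcd

after  0: x0=0x2a x1=0xf0 x2=0x2a x3=0x5d x4=0xa7  N=0 Z=0
after  1: x0=0x2a x1=0xf0 x2=0x2a x3=0x5d x4=0xcd  N=1 Z=0
after  2: x0=0x2a x1=0xf0 x2=0x2a x3=0x00 x4=0xcd  N=0 Z=1
after  3: x0=0x2a x1=0xf0 x2=0x2a x3=0xfd x4=0xcd  N=1 Z=0
after  4: x0=0x2a x1=0xf0 x2=0x2a x3=0xcd x4=0xcd  N=1 Z=0
-- IRQ taken; context saved, return-PC = 5 --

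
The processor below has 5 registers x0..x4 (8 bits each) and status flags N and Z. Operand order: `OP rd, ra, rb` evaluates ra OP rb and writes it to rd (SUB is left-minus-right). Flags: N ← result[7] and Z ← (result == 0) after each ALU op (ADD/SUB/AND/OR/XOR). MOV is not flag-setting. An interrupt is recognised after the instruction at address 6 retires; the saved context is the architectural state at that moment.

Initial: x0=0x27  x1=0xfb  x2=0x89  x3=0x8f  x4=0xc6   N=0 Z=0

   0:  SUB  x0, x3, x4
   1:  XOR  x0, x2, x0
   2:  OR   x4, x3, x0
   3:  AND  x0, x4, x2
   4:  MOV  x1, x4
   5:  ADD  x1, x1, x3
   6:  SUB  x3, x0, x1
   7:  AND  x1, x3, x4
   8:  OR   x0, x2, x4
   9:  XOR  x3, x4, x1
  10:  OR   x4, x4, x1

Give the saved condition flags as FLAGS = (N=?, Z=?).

FLAGS = (N=0, Z=0)

after  0: x0=0xc9 x1=0xfb x2=0x89 x3=0x8f x4=0xc6  N=1 Z=0
after  1: x0=0x40 x1=0xfb x2=0x89 x3=0x8f x4=0xc6  N=0 Z=0
after  2: x0=0x40 x1=0xfb x2=0x89 x3=0x8f x4=0xcf  N=1 Z=0
after  3: x0=0x89 x1=0xfb x2=0x89 x3=0x8f x4=0xcf  N=1 Z=0
after  4: x0=0x89 x1=0xcf x2=0x89 x3=0x8f x4=0xcf  N=1 Z=0
after  5: x0=0x89 x1=0x5e x2=0x89 x3=0x8f x4=0xcf  N=0 Z=0
after  6: x0=0x89 x1=0x5e x2=0x89 x3=0x2b x4=0xcf  N=0 Z=0
-- IRQ taken; context saved, return-PC = 7 --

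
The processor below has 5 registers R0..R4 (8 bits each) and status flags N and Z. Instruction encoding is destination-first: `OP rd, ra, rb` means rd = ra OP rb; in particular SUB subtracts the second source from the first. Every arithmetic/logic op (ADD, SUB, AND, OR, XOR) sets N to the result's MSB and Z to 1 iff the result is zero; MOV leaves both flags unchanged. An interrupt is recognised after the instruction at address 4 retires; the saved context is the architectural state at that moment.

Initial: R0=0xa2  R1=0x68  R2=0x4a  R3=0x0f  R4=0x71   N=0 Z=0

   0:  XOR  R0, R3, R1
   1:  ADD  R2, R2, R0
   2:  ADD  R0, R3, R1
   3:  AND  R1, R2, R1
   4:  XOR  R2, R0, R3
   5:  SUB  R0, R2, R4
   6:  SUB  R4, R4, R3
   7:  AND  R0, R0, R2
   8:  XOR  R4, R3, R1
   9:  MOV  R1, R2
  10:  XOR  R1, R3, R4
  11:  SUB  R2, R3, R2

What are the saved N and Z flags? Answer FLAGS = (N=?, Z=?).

FLAGS = (N=0, Z=0)

after  0: R0=0x67 R1=0x68 R2=0x4a R3=0x0f R4=0x71  N=0 Z=0
after  1: R0=0x67 R1=0x68 R2=0xb1 R3=0x0f R4=0x71  N=1 Z=0
after  2: R0=0x77 R1=0x68 R2=0xb1 R3=0x0f R4=0x71  N=0 Z=0
after  3: R0=0x77 R1=0x20 R2=0xb1 R3=0x0f R4=0x71  N=0 Z=0
after  4: R0=0x77 R1=0x20 R2=0x78 R3=0x0f R4=0x71  N=0 Z=0
-- IRQ taken; context saved, return-PC = 5 --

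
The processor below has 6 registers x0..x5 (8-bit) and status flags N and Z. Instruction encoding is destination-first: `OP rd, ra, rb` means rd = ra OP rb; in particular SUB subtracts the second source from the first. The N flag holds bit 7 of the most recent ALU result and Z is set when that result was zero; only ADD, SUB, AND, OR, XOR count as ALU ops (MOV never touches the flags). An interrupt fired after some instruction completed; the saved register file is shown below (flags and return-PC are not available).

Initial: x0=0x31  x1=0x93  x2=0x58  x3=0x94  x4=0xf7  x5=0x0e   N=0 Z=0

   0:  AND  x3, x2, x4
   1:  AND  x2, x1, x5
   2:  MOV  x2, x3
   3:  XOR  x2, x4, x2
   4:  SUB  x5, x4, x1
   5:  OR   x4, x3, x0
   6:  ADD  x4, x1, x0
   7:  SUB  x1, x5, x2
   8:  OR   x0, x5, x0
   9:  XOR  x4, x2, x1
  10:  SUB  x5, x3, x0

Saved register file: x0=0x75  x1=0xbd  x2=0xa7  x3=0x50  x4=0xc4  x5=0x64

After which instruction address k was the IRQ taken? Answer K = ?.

K = 8

after  0: x0=0x31 x1=0x93 x2=0x58 x3=0x50 x4=0xf7 x5=0x0e  N=0 Z=0
after  1: x0=0x31 x1=0x93 x2=0x02 x3=0x50 x4=0xf7 x5=0x0e  N=0 Z=0
after  2: x0=0x31 x1=0x93 x2=0x50 x3=0x50 x4=0xf7 x5=0x0e  N=0 Z=0
after  3: x0=0x31 x1=0x93 x2=0xa7 x3=0x50 x4=0xf7 x5=0x0e  N=1 Z=0
after  4: x0=0x31 x1=0x93 x2=0xa7 x3=0x50 x4=0xf7 x5=0x64  N=0 Z=0
after  5: x0=0x31 x1=0x93 x2=0xa7 x3=0x50 x4=0x71 x5=0x64  N=0 Z=0
after  6: x0=0x31 x1=0x93 x2=0xa7 x3=0x50 x4=0xc4 x5=0x64  N=1 Z=0
after  7: x0=0x31 x1=0xbd x2=0xa7 x3=0x50 x4=0xc4 x5=0x64  N=1 Z=0
after  8: x0=0x75 x1=0xbd x2=0xa7 x3=0x50 x4=0xc4 x5=0x64  N=0 Z=0
-- IRQ taken; context saved, return-PC = 9 --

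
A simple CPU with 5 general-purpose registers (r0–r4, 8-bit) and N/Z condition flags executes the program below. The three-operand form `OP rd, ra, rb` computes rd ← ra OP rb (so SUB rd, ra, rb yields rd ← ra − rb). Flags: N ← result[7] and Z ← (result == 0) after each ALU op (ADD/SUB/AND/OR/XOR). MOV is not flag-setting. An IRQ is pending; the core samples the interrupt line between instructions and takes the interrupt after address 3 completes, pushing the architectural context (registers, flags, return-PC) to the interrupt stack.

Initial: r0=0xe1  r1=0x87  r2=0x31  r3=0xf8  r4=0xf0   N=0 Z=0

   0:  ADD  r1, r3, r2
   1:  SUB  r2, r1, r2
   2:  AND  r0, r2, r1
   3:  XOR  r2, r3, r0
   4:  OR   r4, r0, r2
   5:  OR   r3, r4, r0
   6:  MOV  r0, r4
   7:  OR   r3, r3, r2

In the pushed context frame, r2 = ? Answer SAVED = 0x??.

after  0: r0=0xe1 r1=0x29 r2=0x31 r3=0xf8 r4=0xf0  N=0 Z=0
after  1: r0=0xe1 r1=0x29 r2=0xf8 r3=0xf8 r4=0xf0  N=1 Z=0
after  2: r0=0x28 r1=0x29 r2=0xf8 r3=0xf8 r4=0xf0  N=0 Z=0
after  3: r0=0x28 r1=0x29 r2=0xd0 r3=0xf8 r4=0xf0  N=1 Z=0
-- IRQ taken; context saved, return-PC = 4 --

SAVED = 0xd0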